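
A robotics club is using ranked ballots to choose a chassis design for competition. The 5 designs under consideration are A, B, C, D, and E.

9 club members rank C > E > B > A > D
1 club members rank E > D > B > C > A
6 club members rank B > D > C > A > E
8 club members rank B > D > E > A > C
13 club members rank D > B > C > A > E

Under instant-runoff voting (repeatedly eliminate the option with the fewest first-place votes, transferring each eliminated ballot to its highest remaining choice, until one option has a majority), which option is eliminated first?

A

Round 1: B 14, D 13, C 9, E 1, A 0. A has the fewest and is eliminated.
Round 2: B 14, D 13, C 9, E 1. E has the fewest and is eliminated.
Round 3: B 14, D 14, C 9. C has the fewest and is eliminated.
Round 4: B 23, D 14. B has a majority.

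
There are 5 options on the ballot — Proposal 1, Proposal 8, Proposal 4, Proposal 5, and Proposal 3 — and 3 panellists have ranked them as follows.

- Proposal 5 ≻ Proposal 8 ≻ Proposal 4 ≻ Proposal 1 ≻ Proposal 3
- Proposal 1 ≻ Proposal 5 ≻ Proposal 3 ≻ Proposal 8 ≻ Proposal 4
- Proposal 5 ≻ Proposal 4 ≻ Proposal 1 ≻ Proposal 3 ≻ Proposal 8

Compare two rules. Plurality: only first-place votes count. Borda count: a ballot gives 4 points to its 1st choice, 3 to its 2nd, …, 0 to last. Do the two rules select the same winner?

Yes

Plurality first-place counts: Proposal 1 1, Proposal 8 0, Proposal 4 0, Proposal 5 2, Proposal 3 0 → Proposal 5.
Borda totals: Proposal 1 7, Proposal 8 4, Proposal 4 5, Proposal 5 11, Proposal 3 3 → Proposal 5.
The two rules agree on Proposal 5.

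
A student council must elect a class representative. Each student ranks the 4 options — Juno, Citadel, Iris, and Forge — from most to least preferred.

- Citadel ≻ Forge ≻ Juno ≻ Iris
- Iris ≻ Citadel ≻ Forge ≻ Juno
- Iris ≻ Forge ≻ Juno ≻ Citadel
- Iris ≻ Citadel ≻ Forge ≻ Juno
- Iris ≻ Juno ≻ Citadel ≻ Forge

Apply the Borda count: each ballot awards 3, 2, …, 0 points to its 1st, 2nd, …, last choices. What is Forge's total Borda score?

Borda scores:
  Juno: 1 + 0 + 1 + 0 + 2 = 4
  Citadel: 3 + 2 + 0 + 2 + 1 = 8
  Iris: 0 + 3 + 3 + 3 + 3 = 12
  Forge: 2 + 1 + 2 + 1 + 0 = 6

6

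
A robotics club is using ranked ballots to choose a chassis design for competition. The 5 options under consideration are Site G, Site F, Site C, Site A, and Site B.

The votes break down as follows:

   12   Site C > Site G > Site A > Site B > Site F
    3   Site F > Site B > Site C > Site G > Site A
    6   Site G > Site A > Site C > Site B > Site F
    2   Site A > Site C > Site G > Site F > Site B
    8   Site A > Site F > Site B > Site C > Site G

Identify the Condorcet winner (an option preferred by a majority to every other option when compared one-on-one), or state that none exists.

None — there is no Condorcet winner

Head-to-head results (31 voters total):
Site G vs Site F: Site G wins 20–11.
Site G vs Site C: Site C wins 25–6.
Site G vs Site A: Site G wins 21–10.
Site G vs Site B: Site G wins 20–11.
Site F vs Site C: Site C wins 20–11.
Site F vs Site A: Site A wins 28–3.
Site F vs Site B: Site B wins 18–13.
Site C vs Site A: Site A wins 16–15.
Site C vs Site B: Site C wins 20–11.
Site A vs Site B: Site A wins 28–3.
No candidate beats all others: Site G beats Site A beats Site C beats Site G, a majority cycle.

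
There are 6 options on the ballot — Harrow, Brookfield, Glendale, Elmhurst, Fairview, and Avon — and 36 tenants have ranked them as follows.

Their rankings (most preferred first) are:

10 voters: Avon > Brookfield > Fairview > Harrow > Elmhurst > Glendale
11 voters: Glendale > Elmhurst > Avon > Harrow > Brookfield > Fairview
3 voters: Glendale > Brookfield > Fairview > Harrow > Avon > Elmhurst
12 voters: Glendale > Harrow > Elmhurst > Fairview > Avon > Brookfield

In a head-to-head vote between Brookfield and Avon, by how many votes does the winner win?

30

Ballots ranking Brookfield above Avon: 3.
Ballots ranking Avon above Brookfield: 10+11+12 = 33.
Avon wins 33–3, a margin of 30.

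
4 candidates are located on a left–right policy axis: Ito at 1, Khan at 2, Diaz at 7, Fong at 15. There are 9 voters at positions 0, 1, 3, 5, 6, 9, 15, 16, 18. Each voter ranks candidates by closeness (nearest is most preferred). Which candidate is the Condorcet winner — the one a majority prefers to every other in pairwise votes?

With single-peaked preferences on a line, the Condorcet winner is the candidate closest to the median voter.
The median voter (position 6) is closest to Diaz at 7.
Check: Diaz vs Khan — voters closer to Diaz: 6 of 9.

Diaz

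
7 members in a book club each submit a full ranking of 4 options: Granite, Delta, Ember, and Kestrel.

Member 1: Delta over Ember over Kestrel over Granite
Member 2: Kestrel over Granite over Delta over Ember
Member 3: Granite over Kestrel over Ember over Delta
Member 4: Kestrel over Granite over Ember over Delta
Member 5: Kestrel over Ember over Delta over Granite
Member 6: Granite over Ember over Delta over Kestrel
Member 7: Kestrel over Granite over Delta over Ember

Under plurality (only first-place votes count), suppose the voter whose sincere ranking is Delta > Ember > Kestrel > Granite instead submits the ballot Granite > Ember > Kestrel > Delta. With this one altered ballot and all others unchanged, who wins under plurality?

Kestrel

First-place totals with the altered ballot: Granite 3, Delta 0, Ember 0, Kestrel 4.
The winner is unchanged: still Kestrel.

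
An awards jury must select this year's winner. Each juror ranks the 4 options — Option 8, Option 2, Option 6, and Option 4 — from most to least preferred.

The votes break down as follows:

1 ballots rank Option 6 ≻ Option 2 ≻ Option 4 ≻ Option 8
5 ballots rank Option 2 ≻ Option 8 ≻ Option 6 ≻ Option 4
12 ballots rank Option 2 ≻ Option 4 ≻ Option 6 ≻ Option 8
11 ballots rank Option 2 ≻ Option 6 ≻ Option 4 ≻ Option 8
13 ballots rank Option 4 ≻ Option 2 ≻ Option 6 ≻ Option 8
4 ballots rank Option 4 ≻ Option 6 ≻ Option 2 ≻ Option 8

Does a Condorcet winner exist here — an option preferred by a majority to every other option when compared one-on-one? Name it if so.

Option 2

Head-to-head results (46 voters total):
Option 8 vs Option 2: Option 2 wins 46–0.
Option 8 vs Option 6: Option 6 wins 41–5.
Option 8 vs Option 4: Option 4 wins 41–5.
Option 2 vs Option 6: Option 2 wins 41–5.
Option 2 vs Option 4: Option 2 wins 29–17.
Option 6 vs Option 4: Option 4 wins 29–17.
Option 2 beats each rival — Option 8 (46–0), Option 6 (41–5), Option 4 (29–17) — so Option 2 is the Condorcet winner.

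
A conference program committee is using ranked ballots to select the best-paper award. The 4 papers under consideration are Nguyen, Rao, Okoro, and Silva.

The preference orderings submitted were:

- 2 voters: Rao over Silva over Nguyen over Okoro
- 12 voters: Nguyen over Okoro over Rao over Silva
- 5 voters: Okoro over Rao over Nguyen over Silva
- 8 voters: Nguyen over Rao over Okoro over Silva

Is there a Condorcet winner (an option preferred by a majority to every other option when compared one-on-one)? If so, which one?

Nguyen

Head-to-head results (27 voters total):
Nguyen vs Rao: Nguyen wins 20–7.
Nguyen vs Okoro: Nguyen wins 22–5.
Nguyen vs Silva: Nguyen wins 25–2.
Rao vs Okoro: Okoro wins 17–10.
Rao vs Silva: Rao wins 27–0.
Okoro vs Silva: Okoro wins 25–2.
Nguyen beats each rival — Rao (20–7), Okoro (22–5), Silva (25–2) — so Nguyen is the Condorcet winner.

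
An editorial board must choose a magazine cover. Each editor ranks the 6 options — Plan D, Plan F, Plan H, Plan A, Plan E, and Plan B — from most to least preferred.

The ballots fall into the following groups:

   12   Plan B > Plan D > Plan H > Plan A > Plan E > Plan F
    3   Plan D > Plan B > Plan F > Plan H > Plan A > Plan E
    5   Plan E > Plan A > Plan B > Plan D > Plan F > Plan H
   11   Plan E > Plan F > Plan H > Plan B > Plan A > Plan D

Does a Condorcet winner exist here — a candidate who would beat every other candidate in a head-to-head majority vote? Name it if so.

Head-to-head results (31 voters total):
Plan D vs Plan F: Plan D wins 20–11.
Plan D vs Plan H: Plan D wins 20–11.
Plan D vs Plan A: Plan A wins 16–15.
Plan D vs Plan E: Plan E wins 16–15.
Plan D vs Plan B: Plan B wins 28–3.
Plan F vs Plan H: Plan F wins 19–12.
Plan F vs Plan A: Plan A wins 17–14.
Plan F vs Plan E: Plan E wins 28–3.
Plan F vs Plan B: Plan B wins 20–11.
Plan H vs Plan A: Plan H wins 26–5.
Plan H vs Plan E: Plan E wins 16–15.
Plan H vs Plan B: Plan B wins 20–11.
Plan A vs Plan E: Plan E wins 16–15.
Plan A vs Plan B: Plan B wins 26–5.
Plan E vs Plan B: Plan E wins 16–15.
Plan E beats each rival — Plan D (16–15), Plan F (28–3), Plan H (16–15), Plan A (16–15), Plan B (16–15) — so Plan E is the Condorcet winner.

Plan E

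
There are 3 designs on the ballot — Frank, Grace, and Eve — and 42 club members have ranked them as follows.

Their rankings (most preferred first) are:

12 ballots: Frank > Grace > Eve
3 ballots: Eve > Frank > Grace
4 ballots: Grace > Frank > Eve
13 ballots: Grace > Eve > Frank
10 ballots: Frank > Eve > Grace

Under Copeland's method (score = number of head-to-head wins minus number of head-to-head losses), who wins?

Frank

Pairwise results:
  Frank vs Grace: Frank wins 25–17.
  Frank vs Eve: Frank wins 26–16.
  Grace vs Eve: Grace wins 29–13.
Copeland scores (wins − losses):
  Frank: 2 − 0 = 2
  Grace: 1 − 1 = 0
  Eve: 0 − 2 = -2
Frank has the best Copeland score.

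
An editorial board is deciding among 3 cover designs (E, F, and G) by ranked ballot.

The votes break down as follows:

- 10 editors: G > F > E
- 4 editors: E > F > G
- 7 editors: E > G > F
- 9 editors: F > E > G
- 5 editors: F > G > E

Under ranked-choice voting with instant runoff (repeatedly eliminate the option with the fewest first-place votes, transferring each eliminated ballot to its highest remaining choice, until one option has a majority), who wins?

Round 1: F 14, E 11, G 10. G has the fewest and is eliminated.
Round 2: F 24, E 11. F has a majority.

F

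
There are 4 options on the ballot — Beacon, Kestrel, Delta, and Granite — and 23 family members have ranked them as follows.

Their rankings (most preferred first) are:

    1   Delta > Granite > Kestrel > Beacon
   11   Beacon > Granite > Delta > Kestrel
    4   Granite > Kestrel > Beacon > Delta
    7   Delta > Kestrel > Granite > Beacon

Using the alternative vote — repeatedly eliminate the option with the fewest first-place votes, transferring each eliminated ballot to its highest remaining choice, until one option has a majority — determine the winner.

Beacon

Round 1: Beacon 11, Delta 8, Granite 4, Kestrel 0. Kestrel has the fewest and is eliminated.
Round 2: Beacon 11, Delta 8, Granite 4. Granite has the fewest and is eliminated.
Round 3: Beacon 15, Delta 8. Beacon has a majority.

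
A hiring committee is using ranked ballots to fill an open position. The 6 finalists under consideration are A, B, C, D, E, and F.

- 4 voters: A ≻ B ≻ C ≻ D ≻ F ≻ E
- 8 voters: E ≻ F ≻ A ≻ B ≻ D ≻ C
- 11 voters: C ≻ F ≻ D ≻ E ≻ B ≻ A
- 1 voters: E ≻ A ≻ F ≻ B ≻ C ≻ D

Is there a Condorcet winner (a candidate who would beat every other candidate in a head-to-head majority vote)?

Head-to-head results (24 voters total):
A vs B: A wins 13–11.
A vs C: A wins 13–11.
A vs D: A wins 13–11.
A vs E: E wins 20–4.
A vs F: F wins 19–5.
B vs C: B wins 13–11.
B vs D: B wins 13–11.
B vs E: E wins 20–4.
B vs F: F wins 20–4.
C vs D: C wins 16–8.
C vs E: C wins 15–9.
C vs F: C wins 15–9.
D vs E: D wins 15–9.
D vs F: F wins 20–4.
E vs F: F wins 15–9.
No candidate beats all others: A beats C beats E beats A, a majority cycle.

No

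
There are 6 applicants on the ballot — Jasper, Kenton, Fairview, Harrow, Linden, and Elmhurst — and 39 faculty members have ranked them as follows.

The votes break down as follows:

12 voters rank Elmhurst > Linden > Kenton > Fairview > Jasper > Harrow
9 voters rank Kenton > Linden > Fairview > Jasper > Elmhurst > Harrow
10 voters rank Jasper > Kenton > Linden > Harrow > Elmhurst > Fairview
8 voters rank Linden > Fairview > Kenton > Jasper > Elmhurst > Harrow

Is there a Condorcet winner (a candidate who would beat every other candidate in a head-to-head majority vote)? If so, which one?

Linden

Head-to-head results (39 voters total):
Jasper vs Kenton: Kenton wins 29–10.
Jasper vs Fairview: Fairview wins 29–10.
Jasper vs Harrow: Jasper wins 39–0.
Jasper vs Linden: Linden wins 29–10.
Jasper vs Elmhurst: Jasper wins 27–12.
Kenton vs Fairview: Kenton wins 31–8.
Kenton vs Harrow: Kenton wins 39–0.
Kenton vs Linden: Linden wins 20–19.
Kenton vs Elmhurst: Kenton wins 27–12.
Fairview vs Harrow: Fairview wins 29–10.
Fairview vs Linden: Linden wins 39–0.
Fairview vs Elmhurst: Elmhurst wins 22–17.
Harrow vs Linden: Linden wins 39–0.
Harrow vs Elmhurst: Elmhurst wins 29–10.
Linden vs Elmhurst: Linden wins 27–12.
Linden beats each rival — Jasper (29–10), Kenton (20–19), Fairview (39–0), Harrow (39–0), Elmhurst (27–12) — so Linden is the Condorcet winner.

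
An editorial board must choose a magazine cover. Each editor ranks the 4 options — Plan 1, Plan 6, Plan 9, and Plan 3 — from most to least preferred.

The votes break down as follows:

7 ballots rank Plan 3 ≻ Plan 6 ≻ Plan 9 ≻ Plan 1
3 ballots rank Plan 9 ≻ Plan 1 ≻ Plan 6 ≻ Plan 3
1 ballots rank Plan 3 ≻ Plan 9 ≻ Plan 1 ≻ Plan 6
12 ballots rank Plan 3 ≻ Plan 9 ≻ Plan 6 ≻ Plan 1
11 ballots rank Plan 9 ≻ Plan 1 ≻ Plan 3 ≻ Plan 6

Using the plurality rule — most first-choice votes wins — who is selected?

Plan 3

First-place vote totals:
  Plan 1: 0
  Plan 6: 0
  Plan 9: 14
  Plan 3: 20
Plan 3 has the most first-place votes.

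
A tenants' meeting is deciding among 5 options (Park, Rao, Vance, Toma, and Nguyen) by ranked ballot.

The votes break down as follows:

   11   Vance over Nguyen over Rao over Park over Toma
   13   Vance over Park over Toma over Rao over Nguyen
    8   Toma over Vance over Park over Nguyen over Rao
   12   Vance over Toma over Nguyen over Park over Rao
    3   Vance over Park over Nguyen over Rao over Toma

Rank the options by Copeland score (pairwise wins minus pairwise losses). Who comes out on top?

Pairwise results:
  Park vs Rao: Park wins 36–11.
  Park vs Vance: Vance wins 47–0.
  Park vs Toma: Park wins 27–20.
  Park vs Nguyen: Park wins 24–23.
  Rao vs Vance: Vance wins 47–0.
  Rao vs Toma: Toma wins 33–14.
  Rao vs Nguyen: Nguyen wins 34–13.
  Vance vs Toma: Vance wins 39–8.
  Vance vs Nguyen: Vance wins 47–0.
  Toma vs Nguyen: Toma wins 33–14.
Copeland scores (wins − losses):
  Park: 3 − 1 = 2
  Rao: 0 − 4 = -4
  Vance: 4 − 0 = 4
  Toma: 2 − 2 = 0
  Nguyen: 1 − 3 = -2
Vance has the best Copeland score.

Vance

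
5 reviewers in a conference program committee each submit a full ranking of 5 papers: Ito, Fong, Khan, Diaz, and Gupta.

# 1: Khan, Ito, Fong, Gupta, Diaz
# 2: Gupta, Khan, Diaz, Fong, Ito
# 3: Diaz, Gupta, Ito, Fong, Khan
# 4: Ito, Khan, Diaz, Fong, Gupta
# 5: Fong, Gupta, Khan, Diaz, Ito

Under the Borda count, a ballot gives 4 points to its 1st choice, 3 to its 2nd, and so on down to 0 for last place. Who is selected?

Borda scores:
  Ito: 3 + 0 + 2 + 4 + 0 = 9
  Fong: 2 + 1 + 1 + 1 + 4 = 9
  Khan: 4 + 3 + 0 + 3 + 2 = 12
  Diaz: 0 + 2 + 4 + 2 + 1 = 9
  Gupta: 1 + 4 + 3 + 0 + 3 = 11
Khan has the highest total.

Khan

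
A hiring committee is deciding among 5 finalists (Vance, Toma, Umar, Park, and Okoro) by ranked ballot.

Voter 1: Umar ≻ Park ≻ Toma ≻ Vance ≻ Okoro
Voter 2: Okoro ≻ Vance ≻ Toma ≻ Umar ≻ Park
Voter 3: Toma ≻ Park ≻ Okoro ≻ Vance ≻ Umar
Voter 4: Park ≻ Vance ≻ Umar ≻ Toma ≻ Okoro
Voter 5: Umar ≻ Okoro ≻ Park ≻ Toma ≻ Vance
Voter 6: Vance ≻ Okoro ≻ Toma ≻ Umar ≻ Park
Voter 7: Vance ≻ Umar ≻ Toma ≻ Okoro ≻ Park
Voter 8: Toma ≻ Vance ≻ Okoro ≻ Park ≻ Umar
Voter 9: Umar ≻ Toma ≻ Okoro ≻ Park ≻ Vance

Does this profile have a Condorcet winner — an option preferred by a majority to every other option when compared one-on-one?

No

Head-to-head results (9 voters total):
Vance vs Toma: Toma wins 5–4.
Vance vs Umar: Vance wins 6–3.
Vance vs Park: Park wins 5–4.
Vance vs Okoro: Vance wins 5–4.
Toma vs Umar: Umar wins 5–4.
Toma vs Park: Toma wins 6–3.
Toma vs Okoro: Toma wins 6–3.
Umar vs Park: Umar wins 6–3.
Umar vs Okoro: Umar wins 5–4.
Park vs Okoro: Okoro wins 6–3.
No candidate beats all others: Vance beats Umar beats Toma beats Vance, a majority cycle.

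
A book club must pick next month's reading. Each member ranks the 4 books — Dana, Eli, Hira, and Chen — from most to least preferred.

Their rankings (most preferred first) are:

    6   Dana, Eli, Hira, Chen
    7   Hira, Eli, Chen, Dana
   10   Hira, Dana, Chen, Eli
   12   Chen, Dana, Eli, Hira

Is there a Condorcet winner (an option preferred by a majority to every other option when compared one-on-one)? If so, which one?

Head-to-head results (35 voters total):
Dana vs Eli: Dana wins 28–7.
Dana vs Hira: Dana wins 18–17.
Dana vs Chen: Chen wins 19–16.
Eli vs Hira: Eli wins 18–17.
Eli vs Chen: Chen wins 22–13.
Hira vs Chen: Hira wins 23–12.
No candidate beats all others: Dana beats Hira beats Chen beats Dana, a majority cycle.

No Condorcet winner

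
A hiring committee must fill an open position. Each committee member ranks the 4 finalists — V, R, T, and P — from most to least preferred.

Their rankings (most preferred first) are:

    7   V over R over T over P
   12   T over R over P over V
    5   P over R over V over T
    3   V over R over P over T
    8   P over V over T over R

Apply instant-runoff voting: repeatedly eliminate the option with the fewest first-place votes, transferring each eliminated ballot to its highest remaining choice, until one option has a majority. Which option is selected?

T

Round 1: P 13, T 12, V 10, R 0. R has the fewest and is eliminated.
Round 2: P 13, T 12, V 10. V has the fewest and is eliminated.
Round 3: T 19, P 16. T has a majority.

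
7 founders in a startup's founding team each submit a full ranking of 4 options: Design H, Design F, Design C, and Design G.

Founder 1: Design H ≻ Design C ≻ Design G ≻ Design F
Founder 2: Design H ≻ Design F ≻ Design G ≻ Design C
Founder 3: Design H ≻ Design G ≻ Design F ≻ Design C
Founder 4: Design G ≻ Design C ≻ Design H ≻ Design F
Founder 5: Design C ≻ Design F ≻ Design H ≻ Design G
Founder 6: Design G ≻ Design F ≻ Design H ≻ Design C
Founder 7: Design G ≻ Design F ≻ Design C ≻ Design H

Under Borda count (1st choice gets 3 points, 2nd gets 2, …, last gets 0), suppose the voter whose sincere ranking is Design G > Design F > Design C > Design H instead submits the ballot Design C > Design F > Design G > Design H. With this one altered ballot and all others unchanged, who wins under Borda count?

Design H

Borda totals with the altered ballot: Design H 12, Design F 9, Design C 10, Design G 11.
The switch changes the winner from Design G to Design H.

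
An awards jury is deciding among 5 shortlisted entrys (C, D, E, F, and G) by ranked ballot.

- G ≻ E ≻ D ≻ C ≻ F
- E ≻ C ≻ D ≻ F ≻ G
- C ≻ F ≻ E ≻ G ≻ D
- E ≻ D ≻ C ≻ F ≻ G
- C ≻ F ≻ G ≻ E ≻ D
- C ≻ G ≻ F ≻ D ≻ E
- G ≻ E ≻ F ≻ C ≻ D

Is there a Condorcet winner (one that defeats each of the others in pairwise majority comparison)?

Head-to-head results (7 voters total):
C vs D: C wins 5–2.
C vs E: E wins 4–3.
C vs F: C wins 6–1.
C vs G: C wins 5–2.
D vs E: E wins 6–1.
D vs F: F wins 4–3.
D vs G: G wins 5–2.
E vs F: E wins 4–3.
E vs G: G wins 4–3.
F vs G: F wins 4–3.
No candidate beats all others: C beats G beats E beats C, a majority cycle.

No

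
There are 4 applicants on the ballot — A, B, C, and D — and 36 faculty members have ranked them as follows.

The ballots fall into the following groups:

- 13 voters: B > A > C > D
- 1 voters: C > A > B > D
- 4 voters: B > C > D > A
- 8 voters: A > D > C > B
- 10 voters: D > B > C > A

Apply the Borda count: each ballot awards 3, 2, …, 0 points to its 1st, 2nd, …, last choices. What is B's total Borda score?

Borda scores:
  A: 13·2 + 2 + 4·0 + 8·3 + 10·0 = 52
  B: 13·3 + 1 + 4·3 + 8·0 + 10·2 = 72
  C: 13·1 + 3 + 4·2 + 8·1 + 10·1 = 42
  D: 13·0 + 0 + 4·1 + 8·2 + 10·3 = 50

72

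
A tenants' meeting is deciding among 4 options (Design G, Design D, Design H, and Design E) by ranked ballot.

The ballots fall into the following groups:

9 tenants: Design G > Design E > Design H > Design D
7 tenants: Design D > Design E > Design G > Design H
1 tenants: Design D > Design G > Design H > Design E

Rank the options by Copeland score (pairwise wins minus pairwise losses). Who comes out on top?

Design G

Pairwise results:
  Design G vs Design D: Design G wins 9–8.
  Design G vs Design H: Design G wins 17–0.
  Design G vs Design E: Design G wins 10–7.
  Design D vs Design H: Design H wins 9–8.
  Design D vs Design E: Design E wins 9–8.
  Design H vs Design E: Design E wins 16–1.
Copeland scores (wins − losses):
  Design G: 3 − 0 = 3
  Design D: 0 − 3 = -3
  Design H: 1 − 2 = -1
  Design E: 2 − 1 = 1
Design G has the best Copeland score.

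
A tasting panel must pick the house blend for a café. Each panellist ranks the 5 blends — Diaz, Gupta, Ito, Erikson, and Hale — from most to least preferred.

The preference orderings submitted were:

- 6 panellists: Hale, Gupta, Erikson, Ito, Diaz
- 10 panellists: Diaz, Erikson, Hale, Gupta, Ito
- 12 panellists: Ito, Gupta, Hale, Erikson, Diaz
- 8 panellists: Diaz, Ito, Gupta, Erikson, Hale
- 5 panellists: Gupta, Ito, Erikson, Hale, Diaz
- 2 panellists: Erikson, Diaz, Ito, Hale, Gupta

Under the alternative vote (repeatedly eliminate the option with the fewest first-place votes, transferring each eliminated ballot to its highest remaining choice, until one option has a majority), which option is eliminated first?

Erikson

Round 1: Diaz 18, Ito 12, Hale 6, Gupta 5, Erikson 2. Erikson has the fewest and is eliminated.
Round 2: Diaz 20, Ito 12, Hale 6, Gupta 5. Gupta has the fewest and is eliminated.
Round 3: Diaz 20, Ito 17, Hale 6. Hale has the fewest and is eliminated.
Round 4: Ito 23, Diaz 20. Ito has a majority.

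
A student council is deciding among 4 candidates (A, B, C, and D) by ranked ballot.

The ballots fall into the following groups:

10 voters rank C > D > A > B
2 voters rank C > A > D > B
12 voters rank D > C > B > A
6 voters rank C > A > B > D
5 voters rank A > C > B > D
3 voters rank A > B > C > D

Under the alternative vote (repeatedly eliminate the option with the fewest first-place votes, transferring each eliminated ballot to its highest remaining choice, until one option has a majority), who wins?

Round 1: C 18, D 12, A 8, B 0. B has the fewest and is eliminated.
Round 2: C 18, D 12, A 8. A has the fewest and is eliminated.
Round 3: C 26, D 12. C has a majority.

C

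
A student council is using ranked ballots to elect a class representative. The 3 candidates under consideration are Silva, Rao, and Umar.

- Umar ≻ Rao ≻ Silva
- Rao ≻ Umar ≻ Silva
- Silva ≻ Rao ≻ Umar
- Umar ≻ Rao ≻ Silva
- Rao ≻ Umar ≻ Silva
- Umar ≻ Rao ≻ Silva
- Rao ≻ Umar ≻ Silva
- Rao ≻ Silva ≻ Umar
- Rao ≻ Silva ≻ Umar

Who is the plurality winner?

First-place vote totals:
  Silva: 1
  Rao: 5
  Umar: 3
Rao has the most first-place votes.

Rao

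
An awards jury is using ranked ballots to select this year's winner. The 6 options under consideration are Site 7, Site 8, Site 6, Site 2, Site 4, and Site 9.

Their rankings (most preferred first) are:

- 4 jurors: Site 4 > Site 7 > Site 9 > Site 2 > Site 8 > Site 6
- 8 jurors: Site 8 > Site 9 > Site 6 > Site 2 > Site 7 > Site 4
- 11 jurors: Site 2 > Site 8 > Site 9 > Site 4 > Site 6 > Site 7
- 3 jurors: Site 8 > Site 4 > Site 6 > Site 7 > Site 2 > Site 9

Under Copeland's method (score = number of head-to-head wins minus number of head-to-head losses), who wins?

Pairwise results:
  Site 7 vs Site 8: Site 8 wins 22–4.
  Site 7 vs Site 6: Site 6 wins 22–4.
  Site 7 vs Site 2: Site 2 wins 19–7.
  Site 7 vs Site 4: Site 4 wins 18–8.
  Site 7 vs Site 9: Site 9 wins 19–7.
  Site 8 vs Site 6: Site 8 wins 26–0.
  Site 8 vs Site 2: Site 2 wins 15–11.
  Site 8 vs Site 4: Site 8 wins 22–4.
  Site 8 vs Site 9: Site 8 wins 22–4.
  Site 6 vs Site 2: Site 2 wins 15–11.
  Site 6 vs Site 4: Site 4 wins 18–8.
  Site 6 vs Site 9: Site 9 wins 23–3.
  Site 2 vs Site 4: Site 2 wins 19–7.
  Site 2 vs Site 9: Site 2 wins 14–12.
  Site 4 vs Site 9: Site 9 wins 19–7.
Copeland scores (wins − losses):
  Site 7: 0 − 5 = -5
  Site 8: 4 − 1 = 3
  Site 6: 1 − 4 = -3
  Site 2: 5 − 0 = 5
  Site 4: 2 − 3 = -1
  Site 9: 3 − 2 = 1
Site 2 has the best Copeland score.

Site 2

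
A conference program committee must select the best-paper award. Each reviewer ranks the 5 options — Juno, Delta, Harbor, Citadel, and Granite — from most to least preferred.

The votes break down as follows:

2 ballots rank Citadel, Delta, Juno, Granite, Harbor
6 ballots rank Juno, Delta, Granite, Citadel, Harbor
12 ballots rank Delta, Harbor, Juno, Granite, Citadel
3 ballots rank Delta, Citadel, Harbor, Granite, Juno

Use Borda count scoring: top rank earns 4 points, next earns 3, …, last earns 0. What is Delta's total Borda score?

Borda scores:
  Juno: 2·2 + 6·4 + 12·2 + 3·0 = 52
  Delta: 2·3 + 6·3 + 12·4 + 3·4 = 84
  Harbor: 2·0 + 6·0 + 12·3 + 3·2 = 42
  Citadel: 2·4 + 6·1 + 12·0 + 3·3 = 23
  Granite: 2·1 + 6·2 + 12·1 + 3·1 = 29

84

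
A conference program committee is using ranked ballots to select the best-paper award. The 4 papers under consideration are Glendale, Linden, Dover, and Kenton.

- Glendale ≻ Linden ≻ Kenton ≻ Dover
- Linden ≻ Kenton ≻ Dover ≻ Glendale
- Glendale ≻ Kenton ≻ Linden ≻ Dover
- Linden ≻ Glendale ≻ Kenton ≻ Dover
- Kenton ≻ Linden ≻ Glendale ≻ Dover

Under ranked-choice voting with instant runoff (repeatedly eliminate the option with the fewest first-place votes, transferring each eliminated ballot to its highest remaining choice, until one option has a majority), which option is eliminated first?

Round 1: Glendale 2, Linden 2, Kenton 1, Dover 0. Dover has the fewest and is eliminated.
Round 2: Glendale 2, Linden 2, Kenton 1. Kenton has the fewest and is eliminated.
Round 3: Linden 3, Glendale 2. Linden has a majority.

Dover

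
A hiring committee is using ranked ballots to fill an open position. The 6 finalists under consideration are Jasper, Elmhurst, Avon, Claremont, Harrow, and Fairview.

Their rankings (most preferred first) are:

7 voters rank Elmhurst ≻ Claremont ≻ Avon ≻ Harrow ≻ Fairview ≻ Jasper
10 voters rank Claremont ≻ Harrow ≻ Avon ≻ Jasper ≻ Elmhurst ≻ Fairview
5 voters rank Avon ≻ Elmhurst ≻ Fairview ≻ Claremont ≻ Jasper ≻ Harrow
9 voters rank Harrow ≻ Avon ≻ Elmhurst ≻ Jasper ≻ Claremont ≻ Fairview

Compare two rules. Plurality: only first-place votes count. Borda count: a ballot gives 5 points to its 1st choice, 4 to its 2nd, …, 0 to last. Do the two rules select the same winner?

No

Plurality first-place counts: Jasper 0, Elmhurst 7, Avon 5, Claremont 10, Harrow 9, Fairview 0 → Claremont.
Borda totals: Jasper 43, Elmhurst 92, Avon 112, Claremont 97, Harrow 99, Fairview 22 → Avon.
The two rules disagree: plurality picks Claremont, Borda picks Avon.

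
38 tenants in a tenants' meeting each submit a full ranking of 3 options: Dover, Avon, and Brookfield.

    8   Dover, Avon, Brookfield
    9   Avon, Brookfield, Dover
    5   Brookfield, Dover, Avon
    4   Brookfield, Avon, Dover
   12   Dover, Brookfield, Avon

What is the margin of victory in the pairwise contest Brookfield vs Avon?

Ballots ranking Brookfield above Avon: 5+4+12 = 21.
Ballots ranking Avon above Brookfield: 8+9 = 17.
Brookfield wins 21–17, a margin of 4.

4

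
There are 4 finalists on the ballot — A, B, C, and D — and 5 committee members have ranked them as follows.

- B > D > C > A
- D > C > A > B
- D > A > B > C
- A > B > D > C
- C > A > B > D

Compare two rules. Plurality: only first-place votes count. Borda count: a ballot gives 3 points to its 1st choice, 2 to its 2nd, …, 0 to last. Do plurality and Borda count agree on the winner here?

Plurality first-place counts: A 1, B 1, C 1, D 2 → D.
Borda totals: A 8, B 7, C 6, D 9 → D.
The two rules agree on D.

Yes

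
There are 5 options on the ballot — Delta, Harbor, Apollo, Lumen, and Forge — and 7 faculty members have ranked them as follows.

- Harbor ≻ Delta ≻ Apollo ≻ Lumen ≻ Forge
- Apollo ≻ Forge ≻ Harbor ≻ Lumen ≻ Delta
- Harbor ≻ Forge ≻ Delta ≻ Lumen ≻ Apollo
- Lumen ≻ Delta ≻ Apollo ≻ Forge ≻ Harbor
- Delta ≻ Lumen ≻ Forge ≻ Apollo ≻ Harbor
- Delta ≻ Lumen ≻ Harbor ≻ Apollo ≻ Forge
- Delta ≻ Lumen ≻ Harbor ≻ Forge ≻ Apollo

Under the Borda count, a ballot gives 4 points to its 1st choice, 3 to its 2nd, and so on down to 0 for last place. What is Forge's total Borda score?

Borda scores:
  Delta: 3 + 0 + 2 + 3 + 4 + 4 + 4 = 20
  Harbor: 4 + 2 + 4 + 0 + 0 + 2 + 2 = 14
  Apollo: 2 + 4 + 0 + 2 + 1 + 1 + 0 = 10
  Lumen: 1 + 1 + 1 + 4 + 3 + 3 + 3 = 16
  Forge: 0 + 3 + 3 + 1 + 2 + 0 + 1 = 10

10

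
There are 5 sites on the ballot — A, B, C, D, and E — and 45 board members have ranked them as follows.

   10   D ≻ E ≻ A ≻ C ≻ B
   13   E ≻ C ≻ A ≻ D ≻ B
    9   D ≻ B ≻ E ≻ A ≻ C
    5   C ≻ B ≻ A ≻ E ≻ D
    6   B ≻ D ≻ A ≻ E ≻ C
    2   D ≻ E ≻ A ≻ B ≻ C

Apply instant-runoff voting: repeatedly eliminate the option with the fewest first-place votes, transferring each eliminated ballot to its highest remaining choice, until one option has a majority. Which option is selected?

Round 1: D 21, E 13, B 6, C 5, A 0. A has the fewest and is eliminated.
Round 2: D 21, E 13, B 6, C 5. C has the fewest and is eliminated.
Round 3: D 21, E 13, B 11. B has the fewest and is eliminated.
Round 4: D 27, E 18. D has a majority.

D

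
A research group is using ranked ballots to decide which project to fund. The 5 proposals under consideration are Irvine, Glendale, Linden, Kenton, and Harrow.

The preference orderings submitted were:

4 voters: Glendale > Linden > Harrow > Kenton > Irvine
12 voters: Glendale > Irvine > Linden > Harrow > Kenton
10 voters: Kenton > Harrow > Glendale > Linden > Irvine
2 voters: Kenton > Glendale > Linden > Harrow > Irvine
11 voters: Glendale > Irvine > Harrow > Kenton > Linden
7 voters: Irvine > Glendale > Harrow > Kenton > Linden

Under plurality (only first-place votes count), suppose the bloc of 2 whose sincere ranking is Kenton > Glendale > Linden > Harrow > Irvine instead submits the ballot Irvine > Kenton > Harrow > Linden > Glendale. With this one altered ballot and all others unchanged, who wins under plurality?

Glendale

First-place totals with the altered ballot: Irvine 9, Glendale 27, Linden 0, Kenton 10, Harrow 0.
The winner is unchanged: still Glendale.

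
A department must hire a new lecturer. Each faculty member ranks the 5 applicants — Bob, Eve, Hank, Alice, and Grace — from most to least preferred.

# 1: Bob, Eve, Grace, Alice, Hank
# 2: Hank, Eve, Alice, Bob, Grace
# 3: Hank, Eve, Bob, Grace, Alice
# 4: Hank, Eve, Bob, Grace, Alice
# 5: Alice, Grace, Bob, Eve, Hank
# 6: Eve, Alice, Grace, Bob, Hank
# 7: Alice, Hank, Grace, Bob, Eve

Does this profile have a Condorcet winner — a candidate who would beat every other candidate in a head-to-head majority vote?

No

Head-to-head results (7 voters total):
Bob vs Eve: Eve wins 4–3.
Bob vs Hank: Hank wins 4–3.
Bob vs Alice: Alice wins 4–3.
Bob vs Grace: Bob wins 4–3.
Eve vs Hank: Hank wins 4–3.
Eve vs Alice: Eve wins 5–2.
Eve vs Grace: Eve wins 5–2.
Hank vs Alice: Alice wins 4–3.
Hank vs Grace: Hank wins 4–3.
Alice vs Grace: Alice wins 4–3.
No candidate beats all others: Eve beats Alice beats Hank beats Eve, a majority cycle.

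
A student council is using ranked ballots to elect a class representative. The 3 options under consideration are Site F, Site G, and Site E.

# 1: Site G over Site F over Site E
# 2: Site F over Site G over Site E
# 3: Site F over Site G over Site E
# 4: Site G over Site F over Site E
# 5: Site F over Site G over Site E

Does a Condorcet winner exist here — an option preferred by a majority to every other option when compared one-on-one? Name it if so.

Head-to-head results (5 voters total):
Site F vs Site G: Site F wins 3–2.
Site F vs Site E: Site F wins 5–0.
Site G vs Site E: Site G wins 5–0.
Site F beats each rival — Site G (3–2), Site E (5–0) — so Site F is the Condorcet winner.

Site F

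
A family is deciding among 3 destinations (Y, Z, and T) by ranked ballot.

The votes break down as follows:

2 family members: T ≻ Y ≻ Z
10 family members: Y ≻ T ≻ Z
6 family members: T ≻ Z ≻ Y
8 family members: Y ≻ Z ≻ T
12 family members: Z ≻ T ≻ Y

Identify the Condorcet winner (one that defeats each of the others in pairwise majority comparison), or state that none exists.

Head-to-head results (38 voters total):
Y vs Z: Y wins 20–18.
Y vs T: T wins 20–18.
Z vs T: Z wins 20–18.
No candidate beats all others: Y beats Z beats T beats Y, a majority cycle.

None — there is no Condorcet winner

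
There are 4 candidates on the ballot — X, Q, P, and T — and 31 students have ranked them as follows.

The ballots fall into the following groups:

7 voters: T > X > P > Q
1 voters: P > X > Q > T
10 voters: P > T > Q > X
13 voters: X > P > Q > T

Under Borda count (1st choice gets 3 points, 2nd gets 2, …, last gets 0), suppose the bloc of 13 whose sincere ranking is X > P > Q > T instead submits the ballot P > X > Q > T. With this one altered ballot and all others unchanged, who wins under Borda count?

P

Borda totals with the altered ballot: X 42, Q 24, P 79, T 41.
The winner is unchanged: still P.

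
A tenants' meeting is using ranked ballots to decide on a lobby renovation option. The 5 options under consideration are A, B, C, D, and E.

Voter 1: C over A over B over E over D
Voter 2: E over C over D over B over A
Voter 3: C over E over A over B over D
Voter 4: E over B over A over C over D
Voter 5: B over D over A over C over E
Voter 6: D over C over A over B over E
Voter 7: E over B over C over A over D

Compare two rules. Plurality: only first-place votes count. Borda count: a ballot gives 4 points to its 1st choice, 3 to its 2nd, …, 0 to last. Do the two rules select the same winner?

No

Plurality first-place counts: A 0, B 1, C 2, D 1, E 3 → E.
Borda totals: A 12, B 15, C 18, D 9, E 16 → C.
The two rules disagree: plurality picks E, Borda picks C.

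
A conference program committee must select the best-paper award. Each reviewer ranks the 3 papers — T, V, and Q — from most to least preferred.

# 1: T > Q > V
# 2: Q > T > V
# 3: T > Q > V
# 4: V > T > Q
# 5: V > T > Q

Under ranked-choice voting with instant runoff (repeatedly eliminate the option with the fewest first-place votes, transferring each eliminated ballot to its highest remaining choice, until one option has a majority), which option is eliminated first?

Round 1: T 2, V 2, Q 1. Q has the fewest and is eliminated.
Round 2: T 3, V 2. T has a majority.

Q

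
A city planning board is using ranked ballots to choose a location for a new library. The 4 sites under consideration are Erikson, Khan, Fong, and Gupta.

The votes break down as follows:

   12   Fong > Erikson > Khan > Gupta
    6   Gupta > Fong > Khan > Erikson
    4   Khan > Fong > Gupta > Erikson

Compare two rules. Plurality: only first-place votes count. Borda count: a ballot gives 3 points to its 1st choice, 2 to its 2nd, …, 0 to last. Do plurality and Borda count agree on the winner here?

Plurality first-place counts: Erikson 0, Khan 4, Fong 12, Gupta 6 → Fong.
Borda totals: Erikson 24, Khan 30, Fong 56, Gupta 22 → Fong.
The two rules agree on Fong.

Yes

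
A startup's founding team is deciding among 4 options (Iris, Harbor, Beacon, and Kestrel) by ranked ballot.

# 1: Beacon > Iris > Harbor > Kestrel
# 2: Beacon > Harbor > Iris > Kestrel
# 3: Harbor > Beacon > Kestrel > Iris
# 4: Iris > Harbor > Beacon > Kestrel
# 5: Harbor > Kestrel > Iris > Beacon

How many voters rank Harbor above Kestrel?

Ballots ranking Harbor above Kestrel: 5.
Ballots ranking Kestrel above Harbor: 0.
So 5 of 5 voters prefer Harbor to Kestrel.

5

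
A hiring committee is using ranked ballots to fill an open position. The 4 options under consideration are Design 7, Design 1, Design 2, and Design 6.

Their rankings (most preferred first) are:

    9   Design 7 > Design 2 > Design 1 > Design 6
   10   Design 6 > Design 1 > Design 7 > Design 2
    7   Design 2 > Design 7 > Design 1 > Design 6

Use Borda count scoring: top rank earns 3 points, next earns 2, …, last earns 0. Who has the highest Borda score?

Borda scores:
  Design 7: 9·3 + 10·1 + 7·2 = 51
  Design 1: 9·1 + 10·2 + 7·1 = 36
  Design 2: 9·2 + 10·0 + 7·3 = 39
  Design 6: 9·0 + 10·3 + 7·0 = 30
Design 7 has the highest total.

Design 7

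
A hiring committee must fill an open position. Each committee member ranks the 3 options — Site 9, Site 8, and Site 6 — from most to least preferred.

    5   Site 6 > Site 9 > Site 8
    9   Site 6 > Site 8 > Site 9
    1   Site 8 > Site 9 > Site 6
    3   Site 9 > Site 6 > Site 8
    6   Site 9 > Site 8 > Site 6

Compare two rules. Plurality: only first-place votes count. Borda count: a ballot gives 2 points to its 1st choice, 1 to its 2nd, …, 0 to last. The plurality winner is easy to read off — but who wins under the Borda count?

Plurality first-place counts: Site 9 9, Site 8 1, Site 6 14 → Site 6.
Borda totals: Site 9 24, Site 8 17, Site 6 31 → Site 6.

Site 6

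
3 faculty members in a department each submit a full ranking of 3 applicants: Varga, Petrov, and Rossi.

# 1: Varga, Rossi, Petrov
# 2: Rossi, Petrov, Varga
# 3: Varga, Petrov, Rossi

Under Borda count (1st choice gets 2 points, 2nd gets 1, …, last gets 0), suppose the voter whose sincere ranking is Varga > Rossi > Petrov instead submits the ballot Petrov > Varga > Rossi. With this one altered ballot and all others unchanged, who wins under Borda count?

Petrov

Borda totals with the altered ballot: Varga 3, Petrov 4, Rossi 2.
The switch changes the winner from Varga to Petrov.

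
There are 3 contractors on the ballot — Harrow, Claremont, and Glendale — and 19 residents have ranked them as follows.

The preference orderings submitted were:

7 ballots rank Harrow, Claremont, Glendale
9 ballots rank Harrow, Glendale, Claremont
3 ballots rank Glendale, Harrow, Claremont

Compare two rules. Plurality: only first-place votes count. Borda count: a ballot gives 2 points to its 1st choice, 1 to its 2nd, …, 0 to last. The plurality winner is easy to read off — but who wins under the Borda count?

Plurality first-place counts: Harrow 16, Claremont 0, Glendale 3 → Harrow.
Borda totals: Harrow 35, Claremont 7, Glendale 15 → Harrow.

Harrow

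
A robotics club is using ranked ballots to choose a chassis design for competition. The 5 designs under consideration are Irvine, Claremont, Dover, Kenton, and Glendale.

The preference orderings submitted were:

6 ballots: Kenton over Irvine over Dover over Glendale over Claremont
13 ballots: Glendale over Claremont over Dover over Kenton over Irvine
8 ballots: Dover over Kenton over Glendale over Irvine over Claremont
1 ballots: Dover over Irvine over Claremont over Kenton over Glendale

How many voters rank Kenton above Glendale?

Ballots ranking Kenton above Glendale: 6+8+1 = 15.
Ballots ranking Glendale above Kenton: 13.
So 15 of 28 voters prefer Kenton to Glendale.

15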